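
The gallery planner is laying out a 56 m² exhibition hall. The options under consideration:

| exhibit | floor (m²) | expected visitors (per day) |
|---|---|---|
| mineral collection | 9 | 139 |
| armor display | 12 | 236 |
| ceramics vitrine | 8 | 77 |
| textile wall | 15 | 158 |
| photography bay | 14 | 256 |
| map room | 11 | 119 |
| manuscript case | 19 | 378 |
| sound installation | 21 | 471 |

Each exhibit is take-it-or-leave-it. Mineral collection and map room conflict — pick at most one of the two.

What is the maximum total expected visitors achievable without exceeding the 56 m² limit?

Taking the top-ratio exhibits first gives armor display + manuscript case + sound installation for 1085 (52 m²).
Dropping armor display frees 12 m²; slotting in photography bay (14 m²) lifts the total to 1105 at 54 m².

1105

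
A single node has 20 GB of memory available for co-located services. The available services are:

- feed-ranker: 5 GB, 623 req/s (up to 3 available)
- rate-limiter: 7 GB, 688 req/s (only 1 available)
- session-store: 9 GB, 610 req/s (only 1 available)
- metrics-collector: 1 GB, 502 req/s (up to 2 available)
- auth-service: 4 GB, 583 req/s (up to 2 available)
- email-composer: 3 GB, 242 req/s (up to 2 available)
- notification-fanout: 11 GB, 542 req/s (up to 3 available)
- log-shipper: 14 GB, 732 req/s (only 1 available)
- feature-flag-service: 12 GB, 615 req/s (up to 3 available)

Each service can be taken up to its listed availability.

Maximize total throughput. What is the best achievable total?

3416

2×feed-ranker + 2×metrics-collector + 2×auth-service uses 20 of the 20 GB and totals 3416.
Every other selection either busts 20 GB or exceeds an availability limit or fails to beat 3416.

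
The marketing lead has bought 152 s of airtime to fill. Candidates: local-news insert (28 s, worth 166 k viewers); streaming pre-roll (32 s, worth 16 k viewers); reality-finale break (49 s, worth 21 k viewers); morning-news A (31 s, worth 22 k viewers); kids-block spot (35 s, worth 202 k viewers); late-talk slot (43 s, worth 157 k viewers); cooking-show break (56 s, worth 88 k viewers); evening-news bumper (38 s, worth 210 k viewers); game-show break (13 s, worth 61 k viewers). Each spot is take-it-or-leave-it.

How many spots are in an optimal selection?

4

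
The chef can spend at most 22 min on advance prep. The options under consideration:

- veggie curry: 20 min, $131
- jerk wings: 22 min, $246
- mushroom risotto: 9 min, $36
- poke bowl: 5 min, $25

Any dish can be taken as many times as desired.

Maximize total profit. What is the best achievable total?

246

By profit per min: jerk wings 11.18, veggie curry 6.55, poke bowl 5.00, mushroom risotto 4.00 lead.
Taking jerk wings: 22 min used, 246 in profit.
That's the maximum — no swap from here does better than 246.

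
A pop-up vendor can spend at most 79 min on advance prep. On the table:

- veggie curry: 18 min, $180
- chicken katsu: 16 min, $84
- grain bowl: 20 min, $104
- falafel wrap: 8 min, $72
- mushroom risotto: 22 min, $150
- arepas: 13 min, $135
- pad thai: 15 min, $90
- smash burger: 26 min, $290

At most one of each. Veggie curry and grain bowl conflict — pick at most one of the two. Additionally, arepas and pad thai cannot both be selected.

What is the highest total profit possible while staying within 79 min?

755

Taking the top-ratio dishes first gives veggie curry + falafel wrap + arepas + smash burger for 677 (65 min).
Dropping falafel wrap frees 8 min; slotting in mushroom risotto (22 min) lifts the total to 755 at 79 min.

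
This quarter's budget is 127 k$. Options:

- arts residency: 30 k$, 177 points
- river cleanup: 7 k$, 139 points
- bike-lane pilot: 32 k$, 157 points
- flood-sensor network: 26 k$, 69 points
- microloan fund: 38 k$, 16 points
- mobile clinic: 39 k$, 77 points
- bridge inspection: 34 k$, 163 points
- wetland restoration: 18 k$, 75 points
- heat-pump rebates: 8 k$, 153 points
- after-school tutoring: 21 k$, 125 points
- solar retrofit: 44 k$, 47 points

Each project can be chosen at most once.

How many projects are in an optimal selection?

6

The maximum projected impact within 127 k$ is 832.
arts residency + river cleanup + bridge inspection + wetland restoration + heat-pump rebates + after-school tutoring hits 832 at 118 k$.
All optima have 6 projects.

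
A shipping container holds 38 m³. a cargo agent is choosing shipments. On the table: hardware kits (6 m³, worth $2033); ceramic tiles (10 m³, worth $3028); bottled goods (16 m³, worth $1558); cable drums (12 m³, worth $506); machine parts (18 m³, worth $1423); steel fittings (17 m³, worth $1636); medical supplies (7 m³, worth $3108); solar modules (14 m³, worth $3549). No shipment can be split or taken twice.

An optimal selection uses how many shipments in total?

4

The maximum revenue within 38 m³ is 11718.
For example hardware kits + ceramic tiles + medical supplies + solar modules achieves it, using 37 m³.
Every optimal selection uses 4 shipments.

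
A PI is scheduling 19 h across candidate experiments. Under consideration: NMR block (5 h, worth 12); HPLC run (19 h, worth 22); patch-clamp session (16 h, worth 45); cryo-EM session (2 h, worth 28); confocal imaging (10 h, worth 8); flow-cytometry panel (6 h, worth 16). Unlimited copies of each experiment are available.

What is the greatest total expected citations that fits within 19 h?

By expected citations per h: cryo-EM session 14.00, patch-clamp session 2.81, flow-cytometry panel 2.67 lead.
The ratio ordering already packs tightly: 9×cryo-EM session, 18 h, 252.
That's the maximum — no swap from here does better than 252.

252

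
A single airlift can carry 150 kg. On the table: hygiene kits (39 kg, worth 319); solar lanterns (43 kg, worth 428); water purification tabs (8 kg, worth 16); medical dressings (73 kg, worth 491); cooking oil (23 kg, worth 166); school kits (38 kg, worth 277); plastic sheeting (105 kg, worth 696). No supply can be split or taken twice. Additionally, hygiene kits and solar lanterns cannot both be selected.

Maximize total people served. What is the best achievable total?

1124

Taking solar lanterns + plastic sheeting: 148 kg used, 1124 in people served.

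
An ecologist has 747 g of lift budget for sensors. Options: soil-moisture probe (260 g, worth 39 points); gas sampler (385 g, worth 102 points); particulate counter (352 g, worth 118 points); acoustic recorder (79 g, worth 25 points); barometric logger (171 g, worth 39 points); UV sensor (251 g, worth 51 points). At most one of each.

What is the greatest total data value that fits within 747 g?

220

A density-first pass picks particulate counter + acoustic recorder + barometric logger — 182 at 602 g.
The 250 g tied up in acoustic recorder and barometric logger is better spent on gas sampler — total rises to 220 (737 g).
Next best is particulate counter + acoustic recorder + UV sensor at 194 (682 g) — short by 26.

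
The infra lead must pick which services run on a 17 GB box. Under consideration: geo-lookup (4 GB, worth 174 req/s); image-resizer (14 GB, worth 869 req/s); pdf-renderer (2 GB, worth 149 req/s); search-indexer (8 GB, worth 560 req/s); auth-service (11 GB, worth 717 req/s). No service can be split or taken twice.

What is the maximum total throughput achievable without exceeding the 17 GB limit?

Filling by ratio: geo-lookup + pdf-renderer + search-indexer for 883, with 3 GB left unused.
Replace search-indexer with auth-service: the trade gains 157 net, giving 1040 at 17 GB.
An exhaustive check of the 32 subsets confirms 1040.

1040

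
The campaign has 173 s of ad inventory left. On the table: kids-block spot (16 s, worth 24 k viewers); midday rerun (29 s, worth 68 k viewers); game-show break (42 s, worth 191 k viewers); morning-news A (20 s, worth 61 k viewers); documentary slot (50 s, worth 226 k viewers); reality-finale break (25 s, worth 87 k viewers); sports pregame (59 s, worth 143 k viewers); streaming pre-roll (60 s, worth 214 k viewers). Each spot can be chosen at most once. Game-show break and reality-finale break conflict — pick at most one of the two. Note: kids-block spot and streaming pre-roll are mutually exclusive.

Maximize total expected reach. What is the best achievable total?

Density check — game-show break 4.55, documentary slot 4.52, streaming pre-roll 3.57, reality-finale break 3.48 are the best per s.
The ratio ordering already packs tightly: game-show break + morning-news A + documentary slot + streaming pre-roll, 172 s, 692.
That's the maximum — no feasible swap from here does better than 692.

692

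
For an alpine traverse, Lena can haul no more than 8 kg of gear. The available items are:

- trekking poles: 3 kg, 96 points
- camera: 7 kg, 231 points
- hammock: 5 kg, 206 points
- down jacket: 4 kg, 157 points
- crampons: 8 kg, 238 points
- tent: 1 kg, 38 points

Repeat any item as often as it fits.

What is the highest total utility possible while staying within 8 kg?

320

Density check — hammock 41.20, down jacket 39.25, tent 38.00 are the best per kg.
Hammock + 3×tent uses 8 of the 8 kg and totals 320.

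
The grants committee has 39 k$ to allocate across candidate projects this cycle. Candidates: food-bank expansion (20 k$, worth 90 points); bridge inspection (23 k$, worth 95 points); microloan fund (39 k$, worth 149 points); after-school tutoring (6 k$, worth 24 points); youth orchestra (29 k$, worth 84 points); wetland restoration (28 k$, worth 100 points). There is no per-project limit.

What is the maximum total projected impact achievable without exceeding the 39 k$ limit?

162

Taking food-bank expansion + 3×after-school tutoring: 38 k$ used, 162 in projected impact.
Nothing else within 39 k$ beats 162.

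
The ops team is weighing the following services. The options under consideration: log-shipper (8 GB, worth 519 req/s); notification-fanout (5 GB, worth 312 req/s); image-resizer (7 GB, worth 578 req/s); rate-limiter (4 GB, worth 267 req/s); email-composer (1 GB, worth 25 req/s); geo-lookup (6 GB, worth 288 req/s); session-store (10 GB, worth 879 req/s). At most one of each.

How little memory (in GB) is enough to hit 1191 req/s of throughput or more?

15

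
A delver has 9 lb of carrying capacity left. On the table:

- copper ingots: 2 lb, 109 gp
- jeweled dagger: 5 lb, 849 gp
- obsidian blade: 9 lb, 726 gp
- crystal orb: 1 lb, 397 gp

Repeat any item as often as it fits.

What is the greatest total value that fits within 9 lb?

3573

9×crystal orb uses 9 of the 9 lb and totals 3573.
That's the maximum — no swap from here does better than 3573.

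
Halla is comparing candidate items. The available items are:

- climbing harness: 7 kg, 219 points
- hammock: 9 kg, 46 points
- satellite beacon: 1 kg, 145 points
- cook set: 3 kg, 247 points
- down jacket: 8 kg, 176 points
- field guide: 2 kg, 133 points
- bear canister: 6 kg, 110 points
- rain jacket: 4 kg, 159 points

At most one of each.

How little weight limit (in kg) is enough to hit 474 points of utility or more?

Look for the lowest-weight combination reaching 474.
satellite beacon + cook set + field guide reaches 525 using 6 kg.
Any bundle with less than 6 kg falls short of 474.

6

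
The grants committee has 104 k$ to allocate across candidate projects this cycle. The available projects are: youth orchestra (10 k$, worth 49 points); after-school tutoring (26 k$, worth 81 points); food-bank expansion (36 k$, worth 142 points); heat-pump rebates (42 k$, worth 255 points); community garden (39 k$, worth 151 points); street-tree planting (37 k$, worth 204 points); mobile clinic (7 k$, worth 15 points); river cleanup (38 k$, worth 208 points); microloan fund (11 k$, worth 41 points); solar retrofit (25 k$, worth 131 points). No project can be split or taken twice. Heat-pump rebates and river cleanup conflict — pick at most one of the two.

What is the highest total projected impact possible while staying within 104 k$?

590

Best packing: heat-pump rebates + street-tree planting + solar retrofit — 104 k$, 590 total.
Every other selection either busts 104 k$ or breaks a pairing rule or fails to beat 590.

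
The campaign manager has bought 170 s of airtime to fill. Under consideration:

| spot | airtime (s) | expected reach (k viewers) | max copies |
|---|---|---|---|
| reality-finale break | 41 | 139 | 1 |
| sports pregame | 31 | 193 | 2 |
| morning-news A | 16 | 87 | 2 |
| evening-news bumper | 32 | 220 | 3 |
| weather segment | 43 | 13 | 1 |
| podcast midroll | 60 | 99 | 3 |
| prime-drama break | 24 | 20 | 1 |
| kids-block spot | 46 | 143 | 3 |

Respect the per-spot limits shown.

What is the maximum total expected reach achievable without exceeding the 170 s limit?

1046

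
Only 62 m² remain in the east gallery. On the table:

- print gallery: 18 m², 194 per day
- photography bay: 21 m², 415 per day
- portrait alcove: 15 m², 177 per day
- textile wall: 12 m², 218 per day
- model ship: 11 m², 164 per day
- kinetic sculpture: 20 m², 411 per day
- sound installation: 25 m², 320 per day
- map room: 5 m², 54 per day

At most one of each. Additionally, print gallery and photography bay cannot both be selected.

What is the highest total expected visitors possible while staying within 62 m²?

1098

Best packing: photography bay + textile wall + kinetic sculpture + map room — 58 m², 1098 total.
The closest alternative, photography bay + portrait alcove + kinetic sculpture + map room, reaches only 1057.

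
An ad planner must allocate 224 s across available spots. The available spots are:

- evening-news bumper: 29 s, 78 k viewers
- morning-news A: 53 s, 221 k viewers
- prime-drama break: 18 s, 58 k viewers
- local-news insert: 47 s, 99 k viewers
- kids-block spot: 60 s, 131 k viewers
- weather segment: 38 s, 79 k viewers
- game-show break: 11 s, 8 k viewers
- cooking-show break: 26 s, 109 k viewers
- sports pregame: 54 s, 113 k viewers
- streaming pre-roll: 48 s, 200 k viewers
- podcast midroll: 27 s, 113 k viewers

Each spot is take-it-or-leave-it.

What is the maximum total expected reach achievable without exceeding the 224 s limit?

A density-first pass picks evening-news bumper + morning-news A + prime-drama break + game-show break + cooking-show break + streaming pre-roll + podcast midroll — 787 at 212 s.
Replace evening-news bumper and game-show break with local-news insert: the trade gains 13 net, giving 800 at 219 s.
That's the maximum — no swap from here does better than 800.

800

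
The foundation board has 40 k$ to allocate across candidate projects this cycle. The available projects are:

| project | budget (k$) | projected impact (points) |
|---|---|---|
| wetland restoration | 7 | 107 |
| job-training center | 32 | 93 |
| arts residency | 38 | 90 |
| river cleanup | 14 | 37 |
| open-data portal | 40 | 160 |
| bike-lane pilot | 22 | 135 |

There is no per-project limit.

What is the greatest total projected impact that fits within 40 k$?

535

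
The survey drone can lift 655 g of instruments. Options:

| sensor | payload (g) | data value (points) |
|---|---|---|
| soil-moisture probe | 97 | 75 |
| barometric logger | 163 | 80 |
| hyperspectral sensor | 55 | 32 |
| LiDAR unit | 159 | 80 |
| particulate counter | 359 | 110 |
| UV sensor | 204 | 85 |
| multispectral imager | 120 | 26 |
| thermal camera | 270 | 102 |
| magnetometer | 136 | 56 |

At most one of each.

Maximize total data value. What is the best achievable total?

A density-first pass picks soil-moisture probe + barometric logger + hyperspectral sensor + LiDAR unit + magnetometer — 323 at 610 g.
Replace LiDAR unit with UV sensor: the trade gains 5 net, giving 328 at 655 g.

328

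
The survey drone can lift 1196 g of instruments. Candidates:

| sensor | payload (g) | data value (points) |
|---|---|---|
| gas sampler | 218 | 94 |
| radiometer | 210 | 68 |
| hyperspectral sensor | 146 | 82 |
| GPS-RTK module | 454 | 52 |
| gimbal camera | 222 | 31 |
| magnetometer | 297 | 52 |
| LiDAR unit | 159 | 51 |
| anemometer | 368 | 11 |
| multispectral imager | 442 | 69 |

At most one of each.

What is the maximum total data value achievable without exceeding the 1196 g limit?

364

The ratio heuristic lands on gas sampler + radiometer + hyperspectral sensor + magnetometer + LiDAR unit (347) but leaves 166 g idle.
Replace magnetometer with multispectral imager: the trade gains 17 net, giving 364 at 1175 g.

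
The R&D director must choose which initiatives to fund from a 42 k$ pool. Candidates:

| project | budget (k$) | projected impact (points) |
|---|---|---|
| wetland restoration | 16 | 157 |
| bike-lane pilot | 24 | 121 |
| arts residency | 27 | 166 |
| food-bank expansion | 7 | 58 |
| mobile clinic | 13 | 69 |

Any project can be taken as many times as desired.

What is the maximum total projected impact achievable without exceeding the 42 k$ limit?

372

2×wetland restoration + food-bank expansion uses 39 of the 42 k$ and totals 372.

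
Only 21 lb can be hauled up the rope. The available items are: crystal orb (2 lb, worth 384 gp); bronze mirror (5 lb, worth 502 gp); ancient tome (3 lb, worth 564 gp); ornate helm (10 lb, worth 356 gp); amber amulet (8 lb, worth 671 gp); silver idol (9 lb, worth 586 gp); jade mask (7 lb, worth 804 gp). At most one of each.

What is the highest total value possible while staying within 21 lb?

By value per lb: crystal orb 192.00, ancient tome 188.00, jade mask 114.86, bronze mirror 100.40 lead.
Taking the top-ratio items first gives crystal orb + bronze mirror + ancient tome + jade mask for 2254 (17 lb).
The 5 lb tied up in bronze mirror is better spent on amber amulet — total rises to 2423 (20 lb).

2423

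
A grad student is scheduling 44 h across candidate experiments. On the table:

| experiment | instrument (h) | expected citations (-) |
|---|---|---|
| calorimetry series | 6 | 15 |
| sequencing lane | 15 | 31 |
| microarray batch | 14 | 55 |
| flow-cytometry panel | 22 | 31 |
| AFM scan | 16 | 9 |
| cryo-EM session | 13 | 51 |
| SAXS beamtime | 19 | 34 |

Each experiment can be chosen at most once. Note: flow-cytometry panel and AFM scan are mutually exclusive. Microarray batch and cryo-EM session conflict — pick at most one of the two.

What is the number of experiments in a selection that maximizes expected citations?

Best achievable expected citations is 104.
calorimetry series + microarray batch + SAXS beamtime hits 104 at 39 h.
All optima have 3 experiments.

3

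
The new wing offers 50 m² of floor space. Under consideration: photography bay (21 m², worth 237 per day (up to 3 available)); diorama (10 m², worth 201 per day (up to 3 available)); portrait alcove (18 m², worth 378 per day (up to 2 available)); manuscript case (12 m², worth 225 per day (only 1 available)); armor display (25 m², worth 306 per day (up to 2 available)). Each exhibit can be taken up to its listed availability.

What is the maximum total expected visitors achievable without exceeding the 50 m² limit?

1005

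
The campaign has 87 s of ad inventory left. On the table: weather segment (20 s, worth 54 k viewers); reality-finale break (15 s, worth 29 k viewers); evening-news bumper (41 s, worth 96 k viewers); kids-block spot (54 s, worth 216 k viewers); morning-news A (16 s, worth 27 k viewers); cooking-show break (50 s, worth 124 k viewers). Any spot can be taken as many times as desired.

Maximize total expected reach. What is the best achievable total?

274

Ranking by ratio (expected reach/s): kids-block spot 4.00, weather segment 2.70, cooking-show break 2.48, evening-news bumper 2.34.
The ratio heuristic lands on weather segment + kids-block spot (270) but leaves 13 s idle.
The 20 s tied up in weather segment is better spent on 2×reality-finale break — total rises to 274 (84 s).
The spare 3 s is too small for any remaining spot, and no exchange beats 274.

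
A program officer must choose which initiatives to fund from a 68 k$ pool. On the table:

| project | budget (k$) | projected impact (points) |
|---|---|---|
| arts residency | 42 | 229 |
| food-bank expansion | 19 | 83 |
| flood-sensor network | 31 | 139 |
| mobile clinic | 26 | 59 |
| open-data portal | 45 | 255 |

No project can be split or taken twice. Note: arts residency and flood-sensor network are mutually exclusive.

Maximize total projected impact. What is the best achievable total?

Ranking by ratio (projected impact/k$): open-data portal 5.67, arts residency 5.45, flood-sensor network 4.48, food-bank expansion 4.37.
Taking food-bank expansion + open-data portal: 64 k$ used, 338 in projected impact.
The closest alternative, arts residency + food-bank expansion, reaches only 312.

338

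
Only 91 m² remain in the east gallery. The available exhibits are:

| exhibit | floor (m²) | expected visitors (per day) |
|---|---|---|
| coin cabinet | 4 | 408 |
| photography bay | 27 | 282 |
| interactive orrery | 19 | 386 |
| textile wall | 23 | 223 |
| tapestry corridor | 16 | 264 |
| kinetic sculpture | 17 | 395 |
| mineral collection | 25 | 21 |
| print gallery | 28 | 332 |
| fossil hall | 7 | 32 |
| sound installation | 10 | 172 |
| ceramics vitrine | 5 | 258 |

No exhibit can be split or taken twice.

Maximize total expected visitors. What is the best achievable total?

Density check — coin cabinet 102.00, ceramics vitrine 51.60, kinetic sculpture 23.24 are the best per m².
Taking the top-ratio exhibits first gives coin cabinet + interactive orrery + tapestry corridor + kinetic sculpture + fossil hall + sound installation + ceramics vitrine for 1915 (78 m²).
Replace fossil hall and sound installation with print gallery: the trade gains 128 net, giving 2043 at 89 m².

2043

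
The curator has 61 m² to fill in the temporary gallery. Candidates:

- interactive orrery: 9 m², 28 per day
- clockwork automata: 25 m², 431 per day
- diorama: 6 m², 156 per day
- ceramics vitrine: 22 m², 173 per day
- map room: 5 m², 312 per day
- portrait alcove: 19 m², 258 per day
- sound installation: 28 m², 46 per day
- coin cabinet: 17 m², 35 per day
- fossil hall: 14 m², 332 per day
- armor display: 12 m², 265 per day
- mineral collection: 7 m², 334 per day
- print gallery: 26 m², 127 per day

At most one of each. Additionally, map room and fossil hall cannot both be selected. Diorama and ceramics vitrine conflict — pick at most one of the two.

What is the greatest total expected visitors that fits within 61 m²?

1498

Taking clockwork automata + diorama + map room + armor display + mineral collection: 55 m² used, 1498 in expected visitors.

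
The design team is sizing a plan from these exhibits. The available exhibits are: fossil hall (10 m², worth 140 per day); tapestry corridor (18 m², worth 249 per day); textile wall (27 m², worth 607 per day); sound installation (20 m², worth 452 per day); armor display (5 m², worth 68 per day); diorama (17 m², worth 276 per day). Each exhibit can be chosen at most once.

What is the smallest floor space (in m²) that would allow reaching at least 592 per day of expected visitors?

Minimise m² subject to total expected visitors ≥ 592.
Taking textile wall gives 607 (≥ 592) for 27 m².
Below 27 m² the best achievable stays under 592.

27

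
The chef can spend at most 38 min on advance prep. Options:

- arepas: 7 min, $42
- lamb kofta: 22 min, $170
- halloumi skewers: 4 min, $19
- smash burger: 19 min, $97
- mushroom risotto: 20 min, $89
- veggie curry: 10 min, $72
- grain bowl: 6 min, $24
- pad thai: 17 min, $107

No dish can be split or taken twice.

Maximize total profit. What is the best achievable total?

266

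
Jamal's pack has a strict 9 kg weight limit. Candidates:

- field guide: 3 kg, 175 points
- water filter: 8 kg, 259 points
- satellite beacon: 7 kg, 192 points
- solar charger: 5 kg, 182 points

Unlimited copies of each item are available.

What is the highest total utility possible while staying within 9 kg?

525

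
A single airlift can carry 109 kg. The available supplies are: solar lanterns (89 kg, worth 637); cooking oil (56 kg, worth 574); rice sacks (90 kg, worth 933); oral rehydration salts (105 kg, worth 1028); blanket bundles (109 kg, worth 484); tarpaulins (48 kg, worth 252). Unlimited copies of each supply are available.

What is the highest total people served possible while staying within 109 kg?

1028

Ranking by ratio (people served/kg): rice sacks 10.37, cooking oil 10.25, oral rehydration salts 9.79, solar lanterns 7.16.
Taking the top-ratio supplies first gives rice sacks for 933 (90 kg).
Dropping rice sacks frees 90 kg; slotting in oral rehydration salts (105 kg) lifts the total to 1028 at 105 kg.
Nothing else within 109 kg beats 1028.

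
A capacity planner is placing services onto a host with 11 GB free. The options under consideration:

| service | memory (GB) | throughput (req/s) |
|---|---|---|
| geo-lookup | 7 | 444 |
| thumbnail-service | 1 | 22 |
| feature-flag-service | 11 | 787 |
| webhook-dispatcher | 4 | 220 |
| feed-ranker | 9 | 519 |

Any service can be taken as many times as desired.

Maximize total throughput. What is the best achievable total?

787

Taking feature-flag-service: 11 GB used, 787 in throughput.
No other feasible combination exceeds 787.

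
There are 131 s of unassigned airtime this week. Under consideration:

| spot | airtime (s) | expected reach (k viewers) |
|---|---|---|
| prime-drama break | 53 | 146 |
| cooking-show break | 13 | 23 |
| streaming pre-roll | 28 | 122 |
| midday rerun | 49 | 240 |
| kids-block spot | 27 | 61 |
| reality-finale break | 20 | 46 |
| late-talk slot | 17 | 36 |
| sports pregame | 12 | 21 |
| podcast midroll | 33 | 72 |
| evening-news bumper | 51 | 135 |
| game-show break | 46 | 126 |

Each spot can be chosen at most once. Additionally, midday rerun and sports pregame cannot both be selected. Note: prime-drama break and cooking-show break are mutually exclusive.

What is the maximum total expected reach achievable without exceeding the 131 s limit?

508

The ratio ordering already packs tightly: prime-drama break + streaming pre-roll + midday rerun, 130 s, 508.
Runner-up streaming pre-roll + midday rerun + evening-news bumper tops out at 497.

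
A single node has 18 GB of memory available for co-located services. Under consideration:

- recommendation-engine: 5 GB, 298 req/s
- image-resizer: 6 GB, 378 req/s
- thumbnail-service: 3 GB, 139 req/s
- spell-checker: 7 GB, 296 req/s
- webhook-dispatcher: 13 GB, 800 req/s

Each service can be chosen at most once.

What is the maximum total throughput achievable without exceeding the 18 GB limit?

1098

Filling by ratio: recommendation-engine + image-resizer + thumbnail-service for 815, with 4 GB left unused.
Dropping image-resizer and thumbnail-service frees 9 GB; slotting in webhook-dispatcher (13 GB) lifts the total to 1098 at 18 GB.
Every other selection either busts 18 GB or fails to beat 1098.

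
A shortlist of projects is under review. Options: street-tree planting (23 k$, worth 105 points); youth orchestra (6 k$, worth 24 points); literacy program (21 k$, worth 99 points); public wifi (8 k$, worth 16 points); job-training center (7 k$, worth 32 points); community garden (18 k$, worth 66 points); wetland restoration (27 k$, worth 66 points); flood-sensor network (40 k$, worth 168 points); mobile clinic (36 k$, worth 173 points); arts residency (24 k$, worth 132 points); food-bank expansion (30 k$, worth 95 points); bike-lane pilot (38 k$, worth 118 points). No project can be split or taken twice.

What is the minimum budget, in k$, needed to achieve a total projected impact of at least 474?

101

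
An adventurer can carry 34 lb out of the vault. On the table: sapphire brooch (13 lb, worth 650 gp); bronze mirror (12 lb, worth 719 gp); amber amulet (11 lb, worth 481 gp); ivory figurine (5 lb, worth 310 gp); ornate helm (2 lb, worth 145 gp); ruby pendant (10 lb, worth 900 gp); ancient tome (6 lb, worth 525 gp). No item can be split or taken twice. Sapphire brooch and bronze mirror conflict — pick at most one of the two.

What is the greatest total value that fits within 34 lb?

2454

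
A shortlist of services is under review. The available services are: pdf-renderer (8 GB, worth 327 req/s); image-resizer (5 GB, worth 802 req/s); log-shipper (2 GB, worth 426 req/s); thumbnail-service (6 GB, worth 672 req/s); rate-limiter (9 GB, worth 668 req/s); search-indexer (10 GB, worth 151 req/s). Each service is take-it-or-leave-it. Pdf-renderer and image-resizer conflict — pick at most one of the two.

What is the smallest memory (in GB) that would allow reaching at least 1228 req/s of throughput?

Look for the lowest-memory combination reaching 1228.
image-resizer + log-shipper reaches 1228 using 7 GB.
No combination under 7 GB hits 1228.

7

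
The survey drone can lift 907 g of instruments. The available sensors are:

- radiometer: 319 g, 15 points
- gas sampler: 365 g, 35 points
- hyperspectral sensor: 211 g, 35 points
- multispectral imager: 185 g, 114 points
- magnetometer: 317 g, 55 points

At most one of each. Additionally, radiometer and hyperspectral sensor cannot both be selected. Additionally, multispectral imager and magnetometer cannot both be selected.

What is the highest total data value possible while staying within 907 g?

Gas sampler + hyperspectral sensor + multispectral imager uses 761 of the 907 g and totals 184.
An exhaustive check of the 32 subsets confirms 184.

184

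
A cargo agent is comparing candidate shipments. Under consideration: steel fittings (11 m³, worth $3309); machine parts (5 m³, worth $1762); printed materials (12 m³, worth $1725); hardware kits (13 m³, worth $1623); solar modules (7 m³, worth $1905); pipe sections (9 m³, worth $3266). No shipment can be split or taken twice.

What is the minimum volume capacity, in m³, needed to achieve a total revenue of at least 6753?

21

Look for the lowest-volume combination reaching 6753.
machine parts + solar modules + pipe sections reaches 6933 using 21 m³.
Any bundle with less than 21 m³ falls short of 6753.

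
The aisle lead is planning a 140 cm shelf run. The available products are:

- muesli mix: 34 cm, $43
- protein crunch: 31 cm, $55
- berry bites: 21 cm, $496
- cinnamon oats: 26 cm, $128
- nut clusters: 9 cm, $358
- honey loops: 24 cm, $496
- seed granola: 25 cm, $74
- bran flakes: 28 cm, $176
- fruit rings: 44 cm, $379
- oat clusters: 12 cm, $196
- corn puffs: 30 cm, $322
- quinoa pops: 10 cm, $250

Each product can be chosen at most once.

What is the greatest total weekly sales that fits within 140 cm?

2301

The ratio heuristic lands on berry bites + nut clusters + honey loops + bran flakes + oat clusters + corn puffs + quinoa pops (2294) but leaves 6 cm idle.
The 40 cm tied up in bran flakes and oat clusters is better spent on fruit rings — total rises to 2301 (138 cm).
Nothing else within 140 cm beats 2301.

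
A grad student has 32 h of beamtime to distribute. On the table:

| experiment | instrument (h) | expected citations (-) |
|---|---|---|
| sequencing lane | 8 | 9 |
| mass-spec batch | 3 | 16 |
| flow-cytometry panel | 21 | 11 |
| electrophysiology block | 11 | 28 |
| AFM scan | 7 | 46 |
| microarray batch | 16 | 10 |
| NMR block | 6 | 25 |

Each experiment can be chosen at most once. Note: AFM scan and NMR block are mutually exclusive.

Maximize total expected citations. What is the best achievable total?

Best packing: sequencing lane + mass-spec batch + electrophysiology block + AFM scan — 29 h, 99 total.
No other feasible combination exceeds 99.

99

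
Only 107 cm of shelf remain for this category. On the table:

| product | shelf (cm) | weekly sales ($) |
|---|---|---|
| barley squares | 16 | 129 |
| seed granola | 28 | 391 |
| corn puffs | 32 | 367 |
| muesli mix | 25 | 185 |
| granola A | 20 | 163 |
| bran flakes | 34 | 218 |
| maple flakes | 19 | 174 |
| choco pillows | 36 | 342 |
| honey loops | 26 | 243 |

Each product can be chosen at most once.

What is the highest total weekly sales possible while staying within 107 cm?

1175

Filling by ratio: seed granola + corn puffs + choco pillows for 1100, with 11 cm left unused.
The 36 cm tied up in choco pillows is better spent on maple flakes + honey loops — total rises to 1175 (105 cm).
Next best is seed granola + corn puffs + granola A + honey loops at 1164 (106 cm) — short by 11.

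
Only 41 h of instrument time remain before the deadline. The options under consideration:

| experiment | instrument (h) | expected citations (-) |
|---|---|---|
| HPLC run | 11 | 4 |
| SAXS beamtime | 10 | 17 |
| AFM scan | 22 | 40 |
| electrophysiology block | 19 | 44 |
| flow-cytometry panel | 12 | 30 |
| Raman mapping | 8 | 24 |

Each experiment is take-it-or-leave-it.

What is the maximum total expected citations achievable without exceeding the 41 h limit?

98

Electrophysiology block + flow-cytometry panel + Raman mapping uses 39 of the 41 h and totals 98.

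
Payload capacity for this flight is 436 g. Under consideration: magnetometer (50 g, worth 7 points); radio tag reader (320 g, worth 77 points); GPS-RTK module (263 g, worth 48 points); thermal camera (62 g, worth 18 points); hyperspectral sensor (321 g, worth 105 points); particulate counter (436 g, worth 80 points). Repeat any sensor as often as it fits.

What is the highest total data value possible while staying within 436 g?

130

Taking magnetometer + thermal camera + hyperspectral sensor: 433 g used, 130 in data value.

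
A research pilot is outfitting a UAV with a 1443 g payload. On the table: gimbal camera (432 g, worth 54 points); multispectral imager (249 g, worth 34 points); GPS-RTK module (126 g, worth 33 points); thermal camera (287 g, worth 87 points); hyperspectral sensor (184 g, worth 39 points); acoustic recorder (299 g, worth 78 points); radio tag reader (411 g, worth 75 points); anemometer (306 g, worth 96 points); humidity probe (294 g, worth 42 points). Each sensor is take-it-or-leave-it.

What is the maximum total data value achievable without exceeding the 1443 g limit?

369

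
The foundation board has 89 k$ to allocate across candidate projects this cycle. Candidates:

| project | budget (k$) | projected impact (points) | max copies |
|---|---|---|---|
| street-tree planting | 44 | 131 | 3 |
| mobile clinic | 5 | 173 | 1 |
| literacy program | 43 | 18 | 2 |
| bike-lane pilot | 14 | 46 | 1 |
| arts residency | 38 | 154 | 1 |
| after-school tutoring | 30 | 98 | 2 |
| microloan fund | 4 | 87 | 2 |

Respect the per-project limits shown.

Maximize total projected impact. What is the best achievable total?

599

Density check — mobile clinic 34.60, microloan fund 21.75, arts residency 4.05, bike-lane pilot 3.29 are the best per k$.
The ratio heuristic lands on mobile clinic + bike-lane pilot + arts residency + 2×microloan fund (547) but leaves 24 k$ idle.
The 14 k$ tied up in bike-lane pilot is better spent on after-school tutoring — total rises to 599 (81 k$).
That's the maximum — no swap from here does better than 599.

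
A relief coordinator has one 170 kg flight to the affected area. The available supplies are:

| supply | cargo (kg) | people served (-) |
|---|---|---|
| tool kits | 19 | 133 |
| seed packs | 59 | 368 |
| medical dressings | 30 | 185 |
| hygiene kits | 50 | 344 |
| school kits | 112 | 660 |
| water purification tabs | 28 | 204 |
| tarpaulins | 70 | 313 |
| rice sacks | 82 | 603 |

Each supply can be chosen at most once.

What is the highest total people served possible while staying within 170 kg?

1175

Taking the top-ratio supplies first gives tool kits + medical dressings + water purification tabs + rice sacks for 1125 (159 kg).
Replace tool kits and medical dressings with seed packs: the trade gains 50 net, giving 1175 at 169 kg.
Next best is hygiene kits + water purification tabs + rice sacks at 1151 (160 kg) — short by 24.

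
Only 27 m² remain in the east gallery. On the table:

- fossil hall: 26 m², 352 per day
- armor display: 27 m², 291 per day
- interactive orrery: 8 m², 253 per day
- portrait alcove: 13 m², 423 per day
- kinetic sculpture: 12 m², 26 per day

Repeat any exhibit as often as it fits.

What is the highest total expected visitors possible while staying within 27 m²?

The ratio ordering already packs tightly: 2×portrait alcove, 26 m², 846.
Nothing else within 27 m² beats 846.

846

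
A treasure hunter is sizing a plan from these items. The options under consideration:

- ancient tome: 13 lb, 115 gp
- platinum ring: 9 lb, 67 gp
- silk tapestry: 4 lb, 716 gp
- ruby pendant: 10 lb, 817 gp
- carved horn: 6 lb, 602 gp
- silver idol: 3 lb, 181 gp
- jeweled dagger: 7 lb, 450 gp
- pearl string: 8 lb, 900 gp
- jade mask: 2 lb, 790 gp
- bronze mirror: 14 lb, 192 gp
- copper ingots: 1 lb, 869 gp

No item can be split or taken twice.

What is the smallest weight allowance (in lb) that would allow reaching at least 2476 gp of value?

10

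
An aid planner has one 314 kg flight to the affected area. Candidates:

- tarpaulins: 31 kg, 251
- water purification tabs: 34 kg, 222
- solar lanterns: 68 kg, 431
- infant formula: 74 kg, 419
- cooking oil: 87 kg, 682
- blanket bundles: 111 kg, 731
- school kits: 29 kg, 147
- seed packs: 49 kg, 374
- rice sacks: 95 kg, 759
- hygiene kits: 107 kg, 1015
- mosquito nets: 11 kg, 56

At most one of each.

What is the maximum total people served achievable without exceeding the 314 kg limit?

Ranking by ratio (people served/kg): hygiene kits 9.49, tarpaulins 8.10, rice sacks 7.99, cooking oil 7.84.
Greedy by ratio would take tarpaulins + seed packs + rice sacks + hygiene kits + mosquito nets: 293 kg used, total 2455.
Replace mosquito nets with school kits: the trade gains 91 net, giving 2546 at 311 kg.
The spare 3 kg is too small for any remaining supply, and no exchange beats 2546.

2546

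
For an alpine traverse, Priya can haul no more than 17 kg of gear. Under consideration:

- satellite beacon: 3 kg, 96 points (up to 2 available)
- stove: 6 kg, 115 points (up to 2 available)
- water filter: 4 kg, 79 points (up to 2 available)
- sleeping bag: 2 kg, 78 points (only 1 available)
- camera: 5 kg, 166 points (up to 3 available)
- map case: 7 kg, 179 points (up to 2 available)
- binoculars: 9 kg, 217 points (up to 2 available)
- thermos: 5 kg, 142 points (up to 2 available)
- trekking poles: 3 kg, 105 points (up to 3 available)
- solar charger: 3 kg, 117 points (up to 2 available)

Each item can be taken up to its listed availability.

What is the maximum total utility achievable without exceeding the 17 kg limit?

The ratio ordering already packs tightly: sleeping bag + 3×trekking poles + 2×solar charger, 17 kg, 627.

627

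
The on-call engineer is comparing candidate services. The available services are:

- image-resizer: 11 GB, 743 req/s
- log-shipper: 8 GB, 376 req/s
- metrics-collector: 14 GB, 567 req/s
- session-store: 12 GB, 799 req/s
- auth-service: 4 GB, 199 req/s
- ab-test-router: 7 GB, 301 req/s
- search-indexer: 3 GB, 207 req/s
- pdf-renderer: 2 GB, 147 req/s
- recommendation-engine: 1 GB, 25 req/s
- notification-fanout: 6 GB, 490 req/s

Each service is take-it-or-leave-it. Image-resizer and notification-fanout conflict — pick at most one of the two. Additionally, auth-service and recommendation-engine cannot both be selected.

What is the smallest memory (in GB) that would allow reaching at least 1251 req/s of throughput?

Minimise GB subject to total throughput ≥ 1251.
session-store + notification-fanout: 1289 throughput at 18 GB.
No combination under 18 GB hits 1251.

18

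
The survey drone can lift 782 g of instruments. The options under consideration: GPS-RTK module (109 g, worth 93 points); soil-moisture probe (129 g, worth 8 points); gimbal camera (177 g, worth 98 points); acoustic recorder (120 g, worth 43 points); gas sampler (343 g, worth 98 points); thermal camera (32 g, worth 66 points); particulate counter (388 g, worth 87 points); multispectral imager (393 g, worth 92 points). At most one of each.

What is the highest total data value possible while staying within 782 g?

398

Ranking by ratio (data value/g): thermal camera 2.06, GPS-RTK module 0.85, gimbal camera 0.55.
The ratio ordering already packs tightly: GPS-RTK module + gimbal camera + acoustic recorder + gas sampler + thermal camera, 781 g, 398.
Runner-up GPS-RTK module + gimbal camera + gas sampler + thermal camera tops out at 355.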